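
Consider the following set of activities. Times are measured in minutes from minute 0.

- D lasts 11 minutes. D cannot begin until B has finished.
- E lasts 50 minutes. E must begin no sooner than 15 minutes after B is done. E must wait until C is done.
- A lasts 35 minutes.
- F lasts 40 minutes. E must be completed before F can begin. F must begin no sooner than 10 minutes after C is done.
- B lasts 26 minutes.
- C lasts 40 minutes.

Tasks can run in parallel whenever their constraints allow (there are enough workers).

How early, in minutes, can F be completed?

131

C has no prerequisites, so it starts at minute 0 and finishes at minute 40.
B has no prerequisites, so it starts at minute 0 and finishes at minute 26.
E needs all of B (finishes minute 26, plus 15-minute gap → minute 41); C (finishes minute 40). That puts its earliest start at minute 41; it finishes at 41 + 50 = minute 91.
F has to wait for E (finishes minute 91); C (finishes minute 40, plus 10-minute gap → minute 50). The latest of these is minute 91, so F runs minute 91 to 91 + 40 = minute 131.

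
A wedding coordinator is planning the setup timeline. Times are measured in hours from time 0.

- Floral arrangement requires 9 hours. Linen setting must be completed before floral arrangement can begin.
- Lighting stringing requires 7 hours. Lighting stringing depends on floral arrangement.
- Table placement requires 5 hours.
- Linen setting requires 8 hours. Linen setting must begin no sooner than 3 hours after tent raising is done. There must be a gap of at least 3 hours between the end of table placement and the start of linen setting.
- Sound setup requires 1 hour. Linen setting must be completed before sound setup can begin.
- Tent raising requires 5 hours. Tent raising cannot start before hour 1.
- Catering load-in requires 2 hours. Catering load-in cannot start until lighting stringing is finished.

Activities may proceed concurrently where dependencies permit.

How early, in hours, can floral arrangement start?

Table placement has no prerequisites, so it starts at hour 0 and finishes at hour 5.
After its own release at hour 1, tent raising can start at hour 1 and finishes at hour 6.
Linen setting needs all of tent raising (finishes hour 6, plus 3-hour gap → hour 9); table placement (finishes hour 5, plus 3-hour gap → hour 8). That puts its earliest start at hour 9; it finishes at 9 + 8 = hour 17.
Floral arrangement waits on linen setting (finishes hour 17), so the earliest it can start is hour 17.

17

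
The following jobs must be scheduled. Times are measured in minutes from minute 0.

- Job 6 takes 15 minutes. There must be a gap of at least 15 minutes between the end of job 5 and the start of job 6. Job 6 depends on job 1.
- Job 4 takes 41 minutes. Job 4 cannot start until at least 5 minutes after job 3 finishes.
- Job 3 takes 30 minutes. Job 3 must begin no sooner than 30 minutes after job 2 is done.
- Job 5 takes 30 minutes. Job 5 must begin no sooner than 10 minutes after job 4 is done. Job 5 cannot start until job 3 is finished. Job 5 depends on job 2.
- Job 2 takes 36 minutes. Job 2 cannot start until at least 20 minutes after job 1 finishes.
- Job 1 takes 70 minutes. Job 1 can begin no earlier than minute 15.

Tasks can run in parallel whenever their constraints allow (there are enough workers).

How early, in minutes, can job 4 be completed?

Job 1 waits on its own release at minute 15, so it starts at minute 15 and finishes at 15 + 70 = minute 85.
Job 2 cannot begin until job 1 (finishes minute 85, plus 20-minute gap → minute 105). It runs from minute 105 to 105 + 36 = minute 141.
Job 3 cannot begin until job 2 (finishes minute 141, plus 30-minute gap → minute 171). It runs from minute 171 to 171 + 30 = minute 201.
Job 4 waits on job 3 (finishes minute 201, plus 5-minute gap → minute 206), so it starts at minute 206 and finishes at 206 + 41 = minute 247.

247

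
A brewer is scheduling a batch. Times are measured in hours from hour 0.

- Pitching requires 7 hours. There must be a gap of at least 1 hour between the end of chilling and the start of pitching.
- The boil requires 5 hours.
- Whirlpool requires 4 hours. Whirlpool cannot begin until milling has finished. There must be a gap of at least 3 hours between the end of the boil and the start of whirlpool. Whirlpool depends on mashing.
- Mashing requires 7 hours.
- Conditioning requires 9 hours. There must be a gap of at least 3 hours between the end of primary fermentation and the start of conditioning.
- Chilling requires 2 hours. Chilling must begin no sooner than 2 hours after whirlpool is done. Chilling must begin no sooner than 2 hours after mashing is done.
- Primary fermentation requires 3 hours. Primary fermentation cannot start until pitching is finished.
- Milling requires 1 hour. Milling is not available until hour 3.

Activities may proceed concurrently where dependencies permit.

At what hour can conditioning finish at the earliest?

39

The boil can start immediately at hour 0; it finishes at hour 5.
Mashing has no prerequisites, so it starts at hour 0 and finishes at hour 7.
After its own release at hour 3, milling can start at hour 3 and finishes at hour 4.
Whirlpool needs all of milling (finishes hour 4); the boil (finishes hour 5, plus 3-hour gap → hour 8); mashing (finishes hour 7). That puts its earliest start at hour 8; it finishes at 8 + 4 = hour 12.
Chilling needs all of whirlpool (finishes hour 12, plus 2-hour gap → hour 14); mashing (finishes hour 7, plus 2-hour gap → hour 9). That puts its earliest start at hour 14; it finishes at 14 + 2 = hour 16.
After chilling (finishes hour 16, plus 1-hour gap → hour 17), pitching can start at hour 17 and finishes at hour 24.
Primary fermentation waits on pitching (finishes hour 24), so it starts at hour 24 and finishes at 24 + 3 = hour 27.
Conditioning cannot begin until primary fermentation (finishes hour 27, plus 3-hour gap → hour 30). It runs from hour 30 to 30 + 9 = hour 39.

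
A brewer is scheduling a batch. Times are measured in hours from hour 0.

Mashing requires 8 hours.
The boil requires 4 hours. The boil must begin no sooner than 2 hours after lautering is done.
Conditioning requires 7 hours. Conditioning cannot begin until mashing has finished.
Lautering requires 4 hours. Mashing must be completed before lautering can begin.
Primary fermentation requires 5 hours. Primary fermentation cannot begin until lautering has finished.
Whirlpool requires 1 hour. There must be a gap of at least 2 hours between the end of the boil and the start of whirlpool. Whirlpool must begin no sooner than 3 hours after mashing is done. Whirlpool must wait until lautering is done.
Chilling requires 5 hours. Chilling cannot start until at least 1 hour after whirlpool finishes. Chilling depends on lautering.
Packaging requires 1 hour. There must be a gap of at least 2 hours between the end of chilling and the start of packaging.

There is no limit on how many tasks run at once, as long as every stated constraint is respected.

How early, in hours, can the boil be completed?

Nothing blocks mashing, so it runs from hour 0 to hour 8.
After mashing (finishes hour 8), lautering can start at hour 8 and finishes at hour 12.
The boil waits on lautering (finishes hour 12, plus 2-hour gap → hour 14), so it starts at hour 14 and finishes at 14 + 4 = hour 18.

18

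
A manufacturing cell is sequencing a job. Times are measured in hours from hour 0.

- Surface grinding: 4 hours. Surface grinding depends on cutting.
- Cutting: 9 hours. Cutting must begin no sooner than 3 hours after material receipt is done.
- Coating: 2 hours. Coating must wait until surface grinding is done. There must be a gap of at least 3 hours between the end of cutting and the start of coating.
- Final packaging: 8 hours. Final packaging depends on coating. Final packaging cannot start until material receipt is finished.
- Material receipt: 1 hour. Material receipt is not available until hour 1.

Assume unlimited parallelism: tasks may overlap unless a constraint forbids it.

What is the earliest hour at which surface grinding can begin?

After its own release at hour 1, material receipt can start at hour 1 and finishes at hour 2.
Cutting waits on material receipt (finishes hour 2, plus 3-hour gap → hour 5), so it starts at hour 5 and finishes at 5 + 9 = hour 14.
Surface grinding waits on cutting (finishes hour 14), so the earliest it can start is hour 14.

14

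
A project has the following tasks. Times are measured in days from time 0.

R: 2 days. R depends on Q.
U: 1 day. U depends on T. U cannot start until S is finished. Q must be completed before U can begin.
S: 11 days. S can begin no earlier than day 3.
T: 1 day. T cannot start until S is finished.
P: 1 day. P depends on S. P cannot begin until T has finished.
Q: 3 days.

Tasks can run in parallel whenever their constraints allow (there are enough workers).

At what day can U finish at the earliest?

After its own release at day 3, S can start at day 3 and finishes at day 14.
T cannot begin until S (finishes day 14). It runs from day 14 to 14 + 1 = day 15.
Q has no prerequisites, so it starts at day 0 and finishes at day 3.
U cannot start until T (finishes day 15); S (finishes day 14); Q (finishes day 3). The controlling bound is day 15, so U finishes at 15 + 1 = day 16.

16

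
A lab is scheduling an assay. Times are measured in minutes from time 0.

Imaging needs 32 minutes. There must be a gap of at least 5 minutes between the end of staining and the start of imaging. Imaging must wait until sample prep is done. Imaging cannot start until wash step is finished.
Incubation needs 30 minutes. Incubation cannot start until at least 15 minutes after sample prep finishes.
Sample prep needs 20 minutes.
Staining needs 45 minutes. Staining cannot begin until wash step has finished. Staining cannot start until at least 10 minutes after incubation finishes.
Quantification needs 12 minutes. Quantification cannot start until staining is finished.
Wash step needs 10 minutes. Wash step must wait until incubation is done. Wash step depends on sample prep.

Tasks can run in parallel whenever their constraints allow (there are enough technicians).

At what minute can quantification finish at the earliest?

Sample prep can start immediately at minute 0; it finishes at minute 20.
Incubation cannot begin until sample prep (finishes minute 20, plus 15-minute gap → minute 35). It runs from minute 35 to 35 + 30 = minute 65.
For wash step: incubation (finishes minute 65); sample prep (finishes minute 20). Taking the maximum gives a start of minute 65, and it finishes at 65 + 10 = minute 75.
Staining needs all of wash step (finishes minute 75); incubation (finishes minute 65, plus 10-minute gap → minute 75). That puts its earliest start at minute 75; it finishes at 75 + 45 = minute 120.
After staining (finishes minute 120), quantification can start at minute 120 and finishes at minute 132.

132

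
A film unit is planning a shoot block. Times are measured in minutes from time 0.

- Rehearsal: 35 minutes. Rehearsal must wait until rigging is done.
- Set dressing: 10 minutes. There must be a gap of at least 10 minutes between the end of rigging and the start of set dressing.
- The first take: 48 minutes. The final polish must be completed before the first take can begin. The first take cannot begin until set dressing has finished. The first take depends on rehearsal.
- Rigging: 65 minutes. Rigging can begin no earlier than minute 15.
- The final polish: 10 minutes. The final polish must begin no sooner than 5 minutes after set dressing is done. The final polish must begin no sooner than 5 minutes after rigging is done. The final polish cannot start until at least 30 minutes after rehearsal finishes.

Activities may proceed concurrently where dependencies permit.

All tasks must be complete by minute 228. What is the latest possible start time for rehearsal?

The first take must finish by minute 228; it takes 48 minutes, so it must start by 228 − 48 = minute 180.
The final polish feeds into the first take (must start by minute 180); so the final polish must finish by minute 180 and therefore start by minute 170.
For rehearsal: the final polish (must start by minute 170, minus 30-minute gap → minute 140); the first take (must start by minute 180). The most restrictive is minute 140; with a 35-minute duration, rehearsal must start by minute 105.

105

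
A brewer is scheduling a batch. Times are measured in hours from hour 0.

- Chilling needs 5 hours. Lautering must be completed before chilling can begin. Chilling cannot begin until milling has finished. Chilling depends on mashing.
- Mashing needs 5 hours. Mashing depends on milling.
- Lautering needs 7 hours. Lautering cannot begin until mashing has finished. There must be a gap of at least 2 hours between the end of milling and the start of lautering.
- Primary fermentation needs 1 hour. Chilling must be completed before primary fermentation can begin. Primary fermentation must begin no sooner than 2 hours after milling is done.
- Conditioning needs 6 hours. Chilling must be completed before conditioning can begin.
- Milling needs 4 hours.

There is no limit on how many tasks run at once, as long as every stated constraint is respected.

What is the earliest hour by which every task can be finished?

Milling can start immediately at hour 0; it finishes at hour 4.
After milling (finishes hour 4), mashing can start at hour 4 and finishes at hour 9.
Lautering needs all of mashing (finishes hour 9); milling (finishes hour 4, plus 2-hour gap → hour 6). That puts its earliest start at hour 9; it finishes at 9 + 7 = hour 16.
Chilling needs all of lautering (finishes hour 16); milling (finishes hour 4); mashing (finishes hour 9). That puts its earliest start at hour 16; it finishes at 16 + 5 = hour 21.
After chilling (finishes hour 21), conditioning can start at hour 21 and finishes at hour 27.
For primary fermentation: chilling (finishes hour 21); milling (finishes hour 4, plus 2-hour gap → hour 6). Taking the maximum gives a start of hour 21, and it finishes at 21 + 1 = hour 22.
All tasks are finished once the last one completes. Finish times: Milling at 4, Mashing at 9, Lautering at 16, Chilling at 21, Primary fermentation at 22, Conditioning at 27. The latest is hour 27.

27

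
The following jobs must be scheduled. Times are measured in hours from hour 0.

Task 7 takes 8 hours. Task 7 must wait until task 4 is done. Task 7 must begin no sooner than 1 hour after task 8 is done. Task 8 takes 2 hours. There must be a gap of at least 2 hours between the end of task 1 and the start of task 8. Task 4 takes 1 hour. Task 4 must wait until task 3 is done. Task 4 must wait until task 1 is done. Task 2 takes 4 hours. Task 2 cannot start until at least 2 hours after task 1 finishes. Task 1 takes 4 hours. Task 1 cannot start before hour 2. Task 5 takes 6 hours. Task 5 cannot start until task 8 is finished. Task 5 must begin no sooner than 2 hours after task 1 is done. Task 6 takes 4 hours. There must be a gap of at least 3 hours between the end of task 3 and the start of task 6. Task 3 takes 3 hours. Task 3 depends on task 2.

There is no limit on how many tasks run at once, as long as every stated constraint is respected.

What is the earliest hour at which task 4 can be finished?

Task 1 waits on its own release at hour 2, so it starts at hour 2 and finishes at 2 + 4 = hour 6.
After task 1 (finishes hour 6, plus 2-hour gap → hour 8), task 2 can start at hour 8 and finishes at hour 12.
Task 3 cannot begin until task 2 (finishes hour 12). It runs from hour 12 to 12 + 3 = hour 15.
Task 4 needs all of task 3 (finishes hour 15); task 1 (finishes hour 6). That puts its earliest start at hour 15; it finishes at 15 + 1 = hour 16.

16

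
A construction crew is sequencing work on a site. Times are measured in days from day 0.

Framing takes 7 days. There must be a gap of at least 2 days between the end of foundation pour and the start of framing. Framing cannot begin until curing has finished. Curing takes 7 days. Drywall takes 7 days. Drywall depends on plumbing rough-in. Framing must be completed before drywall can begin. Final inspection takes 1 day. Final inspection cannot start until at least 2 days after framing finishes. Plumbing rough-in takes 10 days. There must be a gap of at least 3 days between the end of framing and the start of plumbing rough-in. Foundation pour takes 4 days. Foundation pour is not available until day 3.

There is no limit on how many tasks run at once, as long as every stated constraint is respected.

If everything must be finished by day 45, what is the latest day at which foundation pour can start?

12

Drywall must finish by day 45; it takes 7 days, so it must start by 45 − 7 = day 38.
Plumbing rough-in has to be done before drywall (must start by day 38). That means finishing by day 38, i.e. starting by 38 − 10 = day 28.
Nothing follows final inspection; the deadline of day 45 is its only limit. It must start by 45 − 1 = day 44.
For framing: plumbing rough-in (must start by day 28, minus 3-day gap → day 25); drywall (must start by day 38); final inspection (must start by day 44, minus 2-day gap → day 42). The most restrictive is day 25; with a 7-day duration, framing must start by day 18.
Foundation pour must finish before framing (must start by day 18, minus 2-day gap → day 16). With a 4-day duration, foundation pour must start by 16 − 4 = day 12.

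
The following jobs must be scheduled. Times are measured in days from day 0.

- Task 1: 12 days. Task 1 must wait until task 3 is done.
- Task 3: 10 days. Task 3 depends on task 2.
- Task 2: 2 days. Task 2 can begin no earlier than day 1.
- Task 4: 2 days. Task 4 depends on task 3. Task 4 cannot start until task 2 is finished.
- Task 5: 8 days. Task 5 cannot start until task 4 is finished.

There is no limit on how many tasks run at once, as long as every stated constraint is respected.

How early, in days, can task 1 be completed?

Task 2 cannot begin until its own release at day 1. It runs from day 1 to 1 + 2 = day 3.
Task 3 waits on task 2 (finishes day 3), so it starts at day 3 and finishes at 3 + 10 = day 13.
Task 1 waits on task 3 (finishes day 13), so it starts at day 13 and finishes at 13 + 12 = day 25.

25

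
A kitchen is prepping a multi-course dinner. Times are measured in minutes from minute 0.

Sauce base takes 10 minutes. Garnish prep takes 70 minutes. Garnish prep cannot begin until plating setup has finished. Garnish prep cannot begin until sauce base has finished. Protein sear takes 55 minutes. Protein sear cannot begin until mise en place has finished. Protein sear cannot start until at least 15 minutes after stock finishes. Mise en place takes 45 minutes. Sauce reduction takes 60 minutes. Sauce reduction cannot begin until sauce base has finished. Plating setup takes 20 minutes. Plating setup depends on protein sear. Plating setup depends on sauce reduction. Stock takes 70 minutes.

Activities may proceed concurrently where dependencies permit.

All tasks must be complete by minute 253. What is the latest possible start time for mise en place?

63

Garnish prep has no dependents, so it just needs to finish by minute 253. Starting by 253 − 70 = minute 183 achieves that.
Plating setup feeds into garnish prep (must start by minute 183); so plating setup must finish by minute 183 and therefore start by minute 163.
Since plating setup (must start by minute 163) depends on it, protein sear must finish by minute 163. Backing off its 55-minute duration gives a latest start of minute 108.
Mise en place feeds into protein sear (must start by minute 108); so mise en place must finish by minute 108 and therefore start by minute 63.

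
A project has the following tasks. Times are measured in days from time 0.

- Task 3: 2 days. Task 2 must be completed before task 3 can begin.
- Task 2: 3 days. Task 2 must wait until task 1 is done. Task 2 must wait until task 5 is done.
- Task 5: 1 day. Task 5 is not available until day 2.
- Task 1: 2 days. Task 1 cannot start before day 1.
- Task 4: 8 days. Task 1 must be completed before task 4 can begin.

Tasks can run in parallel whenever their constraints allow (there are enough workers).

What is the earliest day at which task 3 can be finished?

8

Task 5 cannot begin until its own release at day 2. It runs from day 2 to 2 + 1 = day 3.
After its own release at day 1, task 1 can start at day 1 and finishes at day 3.
For task 2: task 1 (finishes day 3); task 5 (finishes day 3). Taking the maximum gives a start of day 3, and it finishes at 3 + 3 = day 6.
Task 3 cannot begin until task 2 (finishes day 6). It runs from day 6 to 6 + 2 = day 8.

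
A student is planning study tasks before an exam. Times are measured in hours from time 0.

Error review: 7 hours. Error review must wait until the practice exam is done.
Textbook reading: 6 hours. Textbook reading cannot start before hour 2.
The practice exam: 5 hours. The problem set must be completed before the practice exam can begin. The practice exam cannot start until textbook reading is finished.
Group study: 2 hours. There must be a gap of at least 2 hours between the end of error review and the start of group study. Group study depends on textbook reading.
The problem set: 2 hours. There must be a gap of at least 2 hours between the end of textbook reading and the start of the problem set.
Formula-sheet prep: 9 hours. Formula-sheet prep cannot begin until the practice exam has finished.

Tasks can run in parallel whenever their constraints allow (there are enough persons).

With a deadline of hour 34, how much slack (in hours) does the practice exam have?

6

Textbook reading cannot begin until its own release at hour 2. It runs from hour 2 to 2 + 6 = hour 8.
The problem set cannot begin until textbook reading (finishes hour 8, plus 2-hour gap → hour 10). It runs from hour 10 to 10 + 2 = hour 12.
For the practice exam: the problem set (finishes hour 12); textbook reading (finishes hour 8). Taking the maximum gives a start of hour 12, and it finishes at 12 + 5 = hour 17.

Working backward from the deadline:
Group study has no dependents, so it just needs to finish by hour 34. Starting by 34 − 2 = hour 32 achieves that.
Error review has to be done before group study (must start by hour 32, minus 2-hour gap → hour 30). That means finishing by hour 30, i.e. starting by 30 − 7 = hour 23.
Formula-sheet prep must finish by hour 34; it takes 9 hours, so it must start by 34 − 9 = hour 25.
The practice exam must finish in time for error review (must start by hour 23); formula-sheet prep (must start by hour 25). The tightest is hour 23, so the practice exam must start by 23 − 5 = hour 18.
So the practice exam can start as early as hour 12 and as late as hour 18, giving 18 − 12 = 6 hours of slack.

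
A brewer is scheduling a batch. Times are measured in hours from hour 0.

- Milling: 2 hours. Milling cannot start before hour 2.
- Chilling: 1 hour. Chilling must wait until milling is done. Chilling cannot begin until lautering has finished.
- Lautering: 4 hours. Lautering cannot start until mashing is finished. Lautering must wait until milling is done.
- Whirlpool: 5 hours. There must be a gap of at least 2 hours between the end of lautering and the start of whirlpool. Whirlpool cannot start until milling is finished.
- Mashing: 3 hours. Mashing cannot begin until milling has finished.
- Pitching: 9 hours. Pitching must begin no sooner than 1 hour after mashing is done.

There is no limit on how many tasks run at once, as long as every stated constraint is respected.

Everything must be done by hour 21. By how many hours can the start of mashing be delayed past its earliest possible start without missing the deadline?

After its own release at hour 2, milling can start at hour 2 and finishes at hour 4.
Mashing cannot begin until milling (finishes hour 4). It runs from hour 4 to 4 + 3 = hour 7.

Working backward from the deadline:
Whirlpool must finish by hour 21; it takes 5 hours, so it must start by 21 − 5 = hour 16.
Chilling must finish by hour 21; it takes 1 hour, so it must start by 21 − 1 = hour 20.
For lautering: whirlpool (must start by hour 16, minus 2-hour gap → hour 14); chilling (must start by hour 20). The most restrictive is hour 14; with a 4-hour duration, lautering must start by hour 10.
Pitching must finish by hour 21; it takes 9 hours, so it must start by 21 − 9 = hour 12.
Mashing feeds lautering (must start by hour 10); pitching (must start by hour 12, minus 1-hour gap → hour 11). Taking the minimum, mashing must finish by hour 10 and start by 10 − 3 = hour 7.
So mashing can start as early as hour 4 and as late as hour 7, giving 7 − 4 = 3 hours of slack.

3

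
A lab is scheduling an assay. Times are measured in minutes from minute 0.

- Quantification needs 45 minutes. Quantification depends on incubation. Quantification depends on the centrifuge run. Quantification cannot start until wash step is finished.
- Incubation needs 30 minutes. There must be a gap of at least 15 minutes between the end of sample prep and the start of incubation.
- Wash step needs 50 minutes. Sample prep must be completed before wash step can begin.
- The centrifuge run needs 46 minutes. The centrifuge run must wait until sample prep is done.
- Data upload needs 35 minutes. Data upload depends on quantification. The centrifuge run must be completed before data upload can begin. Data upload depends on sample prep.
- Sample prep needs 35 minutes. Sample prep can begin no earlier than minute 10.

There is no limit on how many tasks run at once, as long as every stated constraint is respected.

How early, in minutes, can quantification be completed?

140

After its own release at minute 10, sample prep can start at minute 10 and finishes at minute 45.
After sample prep (finishes minute 45), wash step can start at minute 45 and finishes at minute 95.
After sample prep (finishes minute 45), the centrifuge run can start at minute 45 and finishes at minute 91.
Incubation waits on sample prep (finishes minute 45, plus 15-minute gap → minute 60), so it starts at minute 60 and finishes at 60 + 30 = minute 90.
Quantification has to wait for incubation (finishes minute 90); the centrifuge run (finishes minute 91); wash step (finishes minute 95). The latest of these is minute 95, so quantification runs minute 95 to 95 + 45 = minute 140.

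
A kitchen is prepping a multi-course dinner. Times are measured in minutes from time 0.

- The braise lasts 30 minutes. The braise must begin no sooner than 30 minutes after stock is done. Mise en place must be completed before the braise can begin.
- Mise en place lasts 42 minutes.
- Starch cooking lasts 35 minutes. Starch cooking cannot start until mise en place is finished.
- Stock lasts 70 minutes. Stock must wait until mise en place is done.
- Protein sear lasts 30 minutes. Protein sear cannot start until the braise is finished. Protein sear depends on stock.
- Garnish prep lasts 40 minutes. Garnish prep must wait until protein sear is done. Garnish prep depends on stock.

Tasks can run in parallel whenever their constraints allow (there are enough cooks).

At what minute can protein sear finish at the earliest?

202

Mise en place can start immediately at minute 0; it finishes at minute 42.
Stock waits on mise en place (finishes minute 42), so it starts at minute 42 and finishes at 42 + 70 = minute 112.
For the braise: stock (finishes minute 112, plus 30-minute gap → minute 142); mise en place (finishes minute 42). Taking the maximum gives a start of minute 142, and it finishes at 142 + 30 = minute 172.
Protein sear has to wait for the braise (finishes minute 172); stock (finishes minute 112). The latest of these is minute 172, so protein sear runs minute 172 to 172 + 30 = minute 202.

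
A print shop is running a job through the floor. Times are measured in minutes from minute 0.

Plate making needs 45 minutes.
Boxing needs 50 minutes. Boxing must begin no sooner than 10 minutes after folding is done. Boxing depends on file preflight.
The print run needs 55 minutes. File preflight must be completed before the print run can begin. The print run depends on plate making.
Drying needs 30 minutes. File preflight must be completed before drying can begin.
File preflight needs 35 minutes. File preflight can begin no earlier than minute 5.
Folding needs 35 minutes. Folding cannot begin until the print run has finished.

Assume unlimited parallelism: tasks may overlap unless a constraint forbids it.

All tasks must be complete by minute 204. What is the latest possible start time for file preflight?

Boxing has no dependents, so it just needs to finish by minute 204. Starting by 204 − 50 = minute 154 achieves that.
Since boxing (must start by minute 154, minus 10-minute gap → minute 144) depends on it, folding must finish by minute 144. Backing off its 35-minute duration gives a latest start of minute 109.
The print run has to be done before folding (must start by minute 109). That means finishing by minute 109, i.e. starting by 109 − 55 = minute 54.
Drying has no dependents, so it just needs to finish by minute 204. Starting by 204 − 30 = minute 174 achieves that.
For file preflight: the print run (must start by minute 54); drying (must start by minute 174); boxing (must start by minute 154). The most restrictive is minute 54; with a 35-minute duration, file preflight must start by minute 19.

19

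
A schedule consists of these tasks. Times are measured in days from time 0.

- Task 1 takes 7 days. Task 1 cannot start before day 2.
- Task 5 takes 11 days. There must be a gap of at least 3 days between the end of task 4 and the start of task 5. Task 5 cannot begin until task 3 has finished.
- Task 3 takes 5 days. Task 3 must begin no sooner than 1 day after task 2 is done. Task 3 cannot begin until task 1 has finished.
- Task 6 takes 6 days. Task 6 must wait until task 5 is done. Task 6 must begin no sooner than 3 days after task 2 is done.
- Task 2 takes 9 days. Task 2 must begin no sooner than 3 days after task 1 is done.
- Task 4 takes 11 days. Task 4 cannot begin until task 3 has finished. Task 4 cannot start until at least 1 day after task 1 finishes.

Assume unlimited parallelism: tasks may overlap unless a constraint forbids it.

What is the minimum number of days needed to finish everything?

Task 1 waits on its own release at day 2, so it starts at day 2 and finishes at 2 + 7 = day 9.
Task 2 cannot begin until task 1 (finishes day 9, plus 3-day gap → day 12). It runs from day 12 to 12 + 9 = day 21.
For task 3: task 2 (finishes day 21, plus 1-day gap → day 22); task 1 (finishes day 9). Taking the maximum gives a start of day 22, and it finishes at 22 + 5 = day 27.
Task 4 needs all of task 3 (finishes day 27); task 1 (finishes day 9, plus 1-day gap → day 10). That puts its earliest start at day 27; it finishes at 27 + 11 = day 38.
Task 5 needs all of task 4 (finishes day 38, plus 3-day gap → day 41); task 3 (finishes day 27). That puts its earliest start at day 41; it finishes at 41 + 11 = day 52.
Task 6 needs all of task 5 (finishes day 52); task 2 (finishes day 21, plus 3-day gap → day 24). That puts its earliest start at day 52; it finishes at 52 + 6 = day 58.
All tasks are finished once the last one completes. Finish times: Task 1 at 9, Task 2 at 21, Task 3 at 27, Task 4 at 38, Task 5 at 52, Task 6 at 58. The latest is day 58.

58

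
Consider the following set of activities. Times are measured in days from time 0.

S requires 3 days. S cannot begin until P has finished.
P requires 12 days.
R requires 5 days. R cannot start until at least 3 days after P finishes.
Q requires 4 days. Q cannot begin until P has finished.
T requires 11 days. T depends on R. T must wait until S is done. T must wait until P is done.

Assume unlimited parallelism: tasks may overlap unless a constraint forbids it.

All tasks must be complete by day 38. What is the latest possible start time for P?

7

To finish by day 38, Q (duration 4) must start no later than day 34.
Nothing follows T; the deadline of day 38 is its only limit. It must start by 38 − 11 = day 27.
R has to be done before T (must start by day 27). That means finishing by day 27, i.e. starting by 27 − 5 = day 22.
S feeds into T (must start by day 27); so S must finish by day 27 and therefore start by day 24.
P must finish in time for Q (must start by day 34); R (must start by day 22, minus 3-day gap → day 19); S (must start by day 24); T (must start by day 27). The tightest is day 19, so P must start by 19 − 12 = day 7.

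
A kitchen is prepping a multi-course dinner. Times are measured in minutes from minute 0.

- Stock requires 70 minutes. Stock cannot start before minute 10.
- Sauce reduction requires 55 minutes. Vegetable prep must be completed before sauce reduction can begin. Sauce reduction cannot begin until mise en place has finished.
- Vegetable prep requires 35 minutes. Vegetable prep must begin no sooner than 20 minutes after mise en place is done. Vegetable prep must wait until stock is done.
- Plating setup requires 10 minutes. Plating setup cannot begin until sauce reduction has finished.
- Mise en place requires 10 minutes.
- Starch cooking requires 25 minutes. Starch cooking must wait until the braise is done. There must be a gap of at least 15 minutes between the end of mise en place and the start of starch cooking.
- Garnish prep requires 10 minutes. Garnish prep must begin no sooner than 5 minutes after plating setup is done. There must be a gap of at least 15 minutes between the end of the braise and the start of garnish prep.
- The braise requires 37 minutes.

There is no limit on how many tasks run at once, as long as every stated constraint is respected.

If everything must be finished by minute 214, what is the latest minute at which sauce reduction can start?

Garnish prep has no dependents, so it just needs to finish by minute 214. Starting by 214 − 10 = minute 204 achieves that.
Plating setup feeds into garnish prep (must start by minute 204, minus 5-minute gap → minute 199); so plating setup must finish by minute 199 and therefore start by minute 189.
Sauce reduction has to be done before plating setup (must start by minute 189). That means finishing by minute 189, i.e. starting by 189 − 55 = minute 134.

134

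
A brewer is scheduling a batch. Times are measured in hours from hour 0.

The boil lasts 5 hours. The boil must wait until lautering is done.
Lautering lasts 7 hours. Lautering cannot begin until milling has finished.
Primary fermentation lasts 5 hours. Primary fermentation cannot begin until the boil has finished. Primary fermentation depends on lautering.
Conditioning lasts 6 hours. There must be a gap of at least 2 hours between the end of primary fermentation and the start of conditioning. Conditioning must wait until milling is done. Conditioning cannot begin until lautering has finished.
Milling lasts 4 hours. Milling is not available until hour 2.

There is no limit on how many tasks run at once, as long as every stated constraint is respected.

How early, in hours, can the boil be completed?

Milling waits on its own release at hour 2, so it starts at hour 2 and finishes at 2 + 4 = hour 6.
Lautering cannot begin until milling (finishes hour 6). It runs from hour 6 to 6 + 7 = hour 13.
The boil cannot begin until lautering (finishes hour 13). It runs from hour 13 to 13 + 5 = hour 18.

18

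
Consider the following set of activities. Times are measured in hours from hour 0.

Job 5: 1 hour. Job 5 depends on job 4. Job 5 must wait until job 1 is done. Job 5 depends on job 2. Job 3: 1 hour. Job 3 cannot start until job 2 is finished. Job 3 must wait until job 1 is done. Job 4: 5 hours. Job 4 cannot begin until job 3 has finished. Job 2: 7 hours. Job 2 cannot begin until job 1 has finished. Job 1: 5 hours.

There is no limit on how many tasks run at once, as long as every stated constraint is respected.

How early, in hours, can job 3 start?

12

Job 1 has no prerequisites, so it starts at hour 0 and finishes at hour 5.
Job 2 cannot begin until job 1 (finishes hour 5). It runs from hour 5 to 5 + 7 = hour 12.
Job 3 waits on job 2 (finishes hour 12); job 1 (finishes hour 5). The latest of these is hour 12, which is the earliest job 3 can start.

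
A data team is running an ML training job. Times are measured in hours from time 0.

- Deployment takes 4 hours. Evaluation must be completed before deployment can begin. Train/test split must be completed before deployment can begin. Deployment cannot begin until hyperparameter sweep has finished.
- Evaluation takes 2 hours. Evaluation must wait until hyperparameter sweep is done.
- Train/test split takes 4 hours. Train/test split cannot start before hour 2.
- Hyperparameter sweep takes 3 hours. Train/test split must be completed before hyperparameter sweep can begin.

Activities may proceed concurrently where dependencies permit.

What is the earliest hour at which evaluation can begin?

Train/test split cannot begin until its own release at hour 2. It runs from hour 2 to 2 + 4 = hour 6.
After train/test split (finishes hour 6), hyperparameter sweep can start at hour 6 and finishes at hour 9.
Evaluation waits on hyperparameter sweep (finishes hour 9), so the earliest it can start is hour 9.

9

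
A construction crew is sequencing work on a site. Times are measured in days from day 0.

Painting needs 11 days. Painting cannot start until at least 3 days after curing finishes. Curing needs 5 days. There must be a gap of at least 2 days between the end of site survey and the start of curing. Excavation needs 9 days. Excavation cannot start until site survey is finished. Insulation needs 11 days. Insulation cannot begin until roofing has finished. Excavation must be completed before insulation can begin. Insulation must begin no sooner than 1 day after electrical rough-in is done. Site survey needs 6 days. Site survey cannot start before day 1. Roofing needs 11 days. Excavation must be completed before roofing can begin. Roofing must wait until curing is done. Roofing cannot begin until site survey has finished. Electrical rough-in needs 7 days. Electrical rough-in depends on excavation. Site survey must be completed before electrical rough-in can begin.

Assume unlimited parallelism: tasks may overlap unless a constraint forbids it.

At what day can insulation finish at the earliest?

38

Site survey waits on its own release at day 1, so it starts at day 1 and finishes at 1 + 6 = day 7.
Curing waits on site survey (finishes day 7, plus 2-day gap → day 9), so it starts at day 9 and finishes at 9 + 5 = day 14.
After site survey (finishes day 7), excavation can start at day 7 and finishes at day 16.
Electrical rough-in needs all of excavation (finishes day 16); site survey (finishes day 7). That puts its earliest start at day 16; it finishes at 16 + 7 = day 23.
Roofing has to wait for excavation (finishes day 16); curing (finishes day 14); site survey (finishes day 7). The latest of these is day 16, so roofing runs day 16 to 16 + 11 = day 27.
Insulation cannot start until roofing (finishes day 27); excavation (finishes day 16); electrical rough-in (finishes day 23, plus 1-day gap → day 24). The controlling bound is day 27, so insulation finishes at 27 + 11 = day 38.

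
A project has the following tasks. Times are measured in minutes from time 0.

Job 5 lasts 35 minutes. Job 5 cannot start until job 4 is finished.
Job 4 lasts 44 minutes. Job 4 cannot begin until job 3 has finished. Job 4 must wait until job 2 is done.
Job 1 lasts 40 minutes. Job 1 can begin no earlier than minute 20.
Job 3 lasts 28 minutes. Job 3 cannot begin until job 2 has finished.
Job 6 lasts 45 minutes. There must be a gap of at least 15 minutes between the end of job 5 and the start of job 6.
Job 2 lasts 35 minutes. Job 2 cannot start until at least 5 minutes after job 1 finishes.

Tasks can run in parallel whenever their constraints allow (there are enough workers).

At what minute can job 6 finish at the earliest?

267

Job 1 waits on its own release at minute 20, so it starts at minute 20 and finishes at 20 + 40 = minute 60.
After job 1 (finishes minute 60, plus 5-minute gap → minute 65), job 2 can start at minute 65 and finishes at minute 100.
Job 3 waits on job 2 (finishes minute 100), so it starts at minute 100 and finishes at 100 + 28 = minute 128.
For job 4: job 3 (finishes minute 128); job 2 (finishes minute 100). Taking the maximum gives a start of minute 128, and it finishes at 128 + 44 = minute 172.
Job 5 waits on job 4 (finishes minute 172), so it starts at minute 172 and finishes at 172 + 35 = minute 207.
Job 6 cannot begin until job 5 (finishes minute 207, plus 15-minute gap → minute 222). It runs from minute 222 to 222 + 45 = minute 267.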